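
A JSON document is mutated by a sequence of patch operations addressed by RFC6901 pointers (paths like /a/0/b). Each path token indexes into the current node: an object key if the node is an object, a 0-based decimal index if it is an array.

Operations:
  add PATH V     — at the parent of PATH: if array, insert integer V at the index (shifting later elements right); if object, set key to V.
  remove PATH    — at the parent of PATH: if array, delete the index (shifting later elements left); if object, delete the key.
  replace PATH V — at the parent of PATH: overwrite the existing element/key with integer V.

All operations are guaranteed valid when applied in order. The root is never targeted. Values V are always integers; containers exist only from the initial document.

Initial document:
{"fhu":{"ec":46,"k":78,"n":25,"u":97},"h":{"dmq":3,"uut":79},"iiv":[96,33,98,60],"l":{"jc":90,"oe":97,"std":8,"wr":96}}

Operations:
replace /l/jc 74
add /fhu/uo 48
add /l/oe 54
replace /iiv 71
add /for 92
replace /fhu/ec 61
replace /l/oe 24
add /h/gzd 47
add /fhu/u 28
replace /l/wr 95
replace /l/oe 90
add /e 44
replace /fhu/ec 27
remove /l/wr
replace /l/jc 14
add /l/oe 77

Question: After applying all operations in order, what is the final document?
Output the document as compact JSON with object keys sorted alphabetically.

After op 1 (replace /l/jc 74): {"fhu":{"ec":46,"k":78,"n":25,"u":97},"h":{"dmq":3,"uut":79},"iiv":[96,33,98,60],"l":{"jc":74,"oe":97,"std":8,"wr":96}}
After op 2 (add /fhu/uo 48): {"fhu":{"ec":46,"k":78,"n":25,"u":97,"uo":48},"h":{"dmq":3,"uut":79},"iiv":[96,33,98,60],"l":{"jc":74,"oe":97,"std":8,"wr":96}}
After op 3 (add /l/oe 54): {"fhu":{"ec":46,"k":78,"n":25,"u":97,"uo":48},"h":{"dmq":3,"uut":79},"iiv":[96,33,98,60],"l":{"jc":74,"oe":54,"std":8,"wr":96}}
After op 4 (replace /iiv 71): {"fhu":{"ec":46,"k":78,"n":25,"u":97,"uo":48},"h":{"dmq":3,"uut":79},"iiv":71,"l":{"jc":74,"oe":54,"std":8,"wr":96}}
After op 5 (add /for 92): {"fhu":{"ec":46,"k":78,"n":25,"u":97,"uo":48},"for":92,"h":{"dmq":3,"uut":79},"iiv":71,"l":{"jc":74,"oe":54,"std":8,"wr":96}}
After op 6 (replace /fhu/ec 61): {"fhu":{"ec":61,"k":78,"n":25,"u":97,"uo":48},"for":92,"h":{"dmq":3,"uut":79},"iiv":71,"l":{"jc":74,"oe":54,"std":8,"wr":96}}
After op 7 (replace /l/oe 24): {"fhu":{"ec":61,"k":78,"n":25,"u":97,"uo":48},"for":92,"h":{"dmq":3,"uut":79},"iiv":71,"l":{"jc":74,"oe":24,"std":8,"wr":96}}
After op 8 (add /h/gzd 47): {"fhu":{"ec":61,"k":78,"n":25,"u":97,"uo":48},"for":92,"h":{"dmq":3,"gzd":47,"uut":79},"iiv":71,"l":{"jc":74,"oe":24,"std":8,"wr":96}}
After op 9 (add /fhu/u 28): {"fhu":{"ec":61,"k":78,"n":25,"u":28,"uo":48},"for":92,"h":{"dmq":3,"gzd":47,"uut":79},"iiv":71,"l":{"jc":74,"oe":24,"std":8,"wr":96}}
After op 10 (replace /l/wr 95): {"fhu":{"ec":61,"k":78,"n":25,"u":28,"uo":48},"for":92,"h":{"dmq":3,"gzd":47,"uut":79},"iiv":71,"l":{"jc":74,"oe":24,"std":8,"wr":95}}
After op 11 (replace /l/oe 90): {"fhu":{"ec":61,"k":78,"n":25,"u":28,"uo":48},"for":92,"h":{"dmq":3,"gzd":47,"uut":79},"iiv":71,"l":{"jc":74,"oe":90,"std":8,"wr":95}}
After op 12 (add /e 44): {"e":44,"fhu":{"ec":61,"k":78,"n":25,"u":28,"uo":48},"for":92,"h":{"dmq":3,"gzd":47,"uut":79},"iiv":71,"l":{"jc":74,"oe":90,"std":8,"wr":95}}
After op 13 (replace /fhu/ec 27): {"e":44,"fhu":{"ec":27,"k":78,"n":25,"u":28,"uo":48},"for":92,"h":{"dmq":3,"gzd":47,"uut":79},"iiv":71,"l":{"jc":74,"oe":90,"std":8,"wr":95}}
After op 14 (remove /l/wr): {"e":44,"fhu":{"ec":27,"k":78,"n":25,"u":28,"uo":48},"for":92,"h":{"dmq":3,"gzd":47,"uut":79},"iiv":71,"l":{"jc":74,"oe":90,"std":8}}
After op 15 (replace /l/jc 14): {"e":44,"fhu":{"ec":27,"k":78,"n":25,"u":28,"uo":48},"for":92,"h":{"dmq":3,"gzd":47,"uut":79},"iiv":71,"l":{"jc":14,"oe":90,"std":8}}
After op 16 (add /l/oe 77): {"e":44,"fhu":{"ec":27,"k":78,"n":25,"u":28,"uo":48},"for":92,"h":{"dmq":3,"gzd":47,"uut":79},"iiv":71,"l":{"jc":14,"oe":77,"std":8}}

Answer: {"e":44,"fhu":{"ec":27,"k":78,"n":25,"u":28,"uo":48},"for":92,"h":{"dmq":3,"gzd":47,"uut":79},"iiv":71,"l":{"jc":14,"oe":77,"std":8}}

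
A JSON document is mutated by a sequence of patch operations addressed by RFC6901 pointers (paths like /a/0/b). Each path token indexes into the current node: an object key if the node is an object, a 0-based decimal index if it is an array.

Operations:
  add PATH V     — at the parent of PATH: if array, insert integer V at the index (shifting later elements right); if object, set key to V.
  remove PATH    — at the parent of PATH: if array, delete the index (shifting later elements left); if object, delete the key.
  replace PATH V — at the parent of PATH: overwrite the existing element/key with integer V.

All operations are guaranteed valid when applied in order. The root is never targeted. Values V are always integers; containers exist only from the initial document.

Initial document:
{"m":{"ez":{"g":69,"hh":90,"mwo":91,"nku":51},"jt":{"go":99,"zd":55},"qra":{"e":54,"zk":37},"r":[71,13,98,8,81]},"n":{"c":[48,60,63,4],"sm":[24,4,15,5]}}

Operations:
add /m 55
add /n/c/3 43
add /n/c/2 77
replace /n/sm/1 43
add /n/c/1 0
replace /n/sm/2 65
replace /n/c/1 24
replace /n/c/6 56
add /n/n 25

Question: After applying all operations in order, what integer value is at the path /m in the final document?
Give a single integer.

After op 1 (add /m 55): {"m":55,"n":{"c":[48,60,63,4],"sm":[24,4,15,5]}}
After op 2 (add /n/c/3 43): {"m":55,"n":{"c":[48,60,63,43,4],"sm":[24,4,15,5]}}
After op 3 (add /n/c/2 77): {"m":55,"n":{"c":[48,60,77,63,43,4],"sm":[24,4,15,5]}}
After op 4 (replace /n/sm/1 43): {"m":55,"n":{"c":[48,60,77,63,43,4],"sm":[24,43,15,5]}}
After op 5 (add /n/c/1 0): {"m":55,"n":{"c":[48,0,60,77,63,43,4],"sm":[24,43,15,5]}}
After op 6 (replace /n/sm/2 65): {"m":55,"n":{"c":[48,0,60,77,63,43,4],"sm":[24,43,65,5]}}
After op 7 (replace /n/c/1 24): {"m":55,"n":{"c":[48,24,60,77,63,43,4],"sm":[24,43,65,5]}}
After op 8 (replace /n/c/6 56): {"m":55,"n":{"c":[48,24,60,77,63,43,56],"sm":[24,43,65,5]}}
After op 9 (add /n/n 25): {"m":55,"n":{"c":[48,24,60,77,63,43,56],"n":25,"sm":[24,43,65,5]}}
Value at /m: 55

Answer: 55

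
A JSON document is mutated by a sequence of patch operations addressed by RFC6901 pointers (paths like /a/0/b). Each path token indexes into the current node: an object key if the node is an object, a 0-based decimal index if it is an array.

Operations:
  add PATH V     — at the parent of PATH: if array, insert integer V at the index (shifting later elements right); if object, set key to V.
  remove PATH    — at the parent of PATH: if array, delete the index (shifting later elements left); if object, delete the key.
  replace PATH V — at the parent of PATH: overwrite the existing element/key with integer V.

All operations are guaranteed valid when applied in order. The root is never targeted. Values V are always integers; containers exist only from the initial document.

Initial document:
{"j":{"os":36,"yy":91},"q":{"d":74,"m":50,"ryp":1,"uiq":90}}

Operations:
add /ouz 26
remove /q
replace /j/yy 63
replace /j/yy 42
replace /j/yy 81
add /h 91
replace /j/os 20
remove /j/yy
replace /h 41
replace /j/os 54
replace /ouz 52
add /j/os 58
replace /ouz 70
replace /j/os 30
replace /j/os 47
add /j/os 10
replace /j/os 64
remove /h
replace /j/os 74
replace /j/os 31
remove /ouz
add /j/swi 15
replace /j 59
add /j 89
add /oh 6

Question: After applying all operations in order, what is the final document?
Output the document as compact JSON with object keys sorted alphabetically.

After op 1 (add /ouz 26): {"j":{"os":36,"yy":91},"ouz":26,"q":{"d":74,"m":50,"ryp":1,"uiq":90}}
After op 2 (remove /q): {"j":{"os":36,"yy":91},"ouz":26}
After op 3 (replace /j/yy 63): {"j":{"os":36,"yy":63},"ouz":26}
After op 4 (replace /j/yy 42): {"j":{"os":36,"yy":42},"ouz":26}
After op 5 (replace /j/yy 81): {"j":{"os":36,"yy":81},"ouz":26}
After op 6 (add /h 91): {"h":91,"j":{"os":36,"yy":81},"ouz":26}
After op 7 (replace /j/os 20): {"h":91,"j":{"os":20,"yy":81},"ouz":26}
After op 8 (remove /j/yy): {"h":91,"j":{"os":20},"ouz":26}
After op 9 (replace /h 41): {"h":41,"j":{"os":20},"ouz":26}
After op 10 (replace /j/os 54): {"h":41,"j":{"os":54},"ouz":26}
After op 11 (replace /ouz 52): {"h":41,"j":{"os":54},"ouz":52}
After op 12 (add /j/os 58): {"h":41,"j":{"os":58},"ouz":52}
After op 13 (replace /ouz 70): {"h":41,"j":{"os":58},"ouz":70}
After op 14 (replace /j/os 30): {"h":41,"j":{"os":30},"ouz":70}
After op 15 (replace /j/os 47): {"h":41,"j":{"os":47},"ouz":70}
After op 16 (add /j/os 10): {"h":41,"j":{"os":10},"ouz":70}
After op 17 (replace /j/os 64): {"h":41,"j":{"os":64},"ouz":70}
After op 18 (remove /h): {"j":{"os":64},"ouz":70}
After op 19 (replace /j/os 74): {"j":{"os":74},"ouz":70}
After op 20 (replace /j/os 31): {"j":{"os":31},"ouz":70}
After op 21 (remove /ouz): {"j":{"os":31}}
After op 22 (add /j/swi 15): {"j":{"os":31,"swi":15}}
After op 23 (replace /j 59): {"j":59}
After op 24 (add /j 89): {"j":89}
After op 25 (add /oh 6): {"j":89,"oh":6}

Answer: {"j":89,"oh":6}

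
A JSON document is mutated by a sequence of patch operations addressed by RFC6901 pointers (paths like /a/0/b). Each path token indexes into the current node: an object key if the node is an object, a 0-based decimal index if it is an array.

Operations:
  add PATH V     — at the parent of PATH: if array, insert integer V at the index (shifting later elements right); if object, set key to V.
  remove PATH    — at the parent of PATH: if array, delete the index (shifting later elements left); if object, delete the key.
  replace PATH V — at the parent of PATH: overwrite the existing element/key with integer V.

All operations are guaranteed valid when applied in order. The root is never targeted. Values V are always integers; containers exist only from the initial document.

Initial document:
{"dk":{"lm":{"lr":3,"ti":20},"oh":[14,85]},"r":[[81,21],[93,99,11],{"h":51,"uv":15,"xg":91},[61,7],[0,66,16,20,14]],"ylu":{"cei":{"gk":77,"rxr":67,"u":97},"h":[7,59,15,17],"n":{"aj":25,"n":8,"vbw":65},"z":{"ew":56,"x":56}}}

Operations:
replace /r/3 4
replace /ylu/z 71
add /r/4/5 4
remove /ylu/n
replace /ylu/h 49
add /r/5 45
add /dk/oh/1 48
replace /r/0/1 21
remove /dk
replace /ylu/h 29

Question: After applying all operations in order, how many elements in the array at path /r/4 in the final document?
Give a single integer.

Answer: 6

Derivation:
After op 1 (replace /r/3 4): {"dk":{"lm":{"lr":3,"ti":20},"oh":[14,85]},"r":[[81,21],[93,99,11],{"h":51,"uv":15,"xg":91},4,[0,66,16,20,14]],"ylu":{"cei":{"gk":77,"rxr":67,"u":97},"h":[7,59,15,17],"n":{"aj":25,"n":8,"vbw":65},"z":{"ew":56,"x":56}}}
After op 2 (replace /ylu/z 71): {"dk":{"lm":{"lr":3,"ti":20},"oh":[14,85]},"r":[[81,21],[93,99,11],{"h":51,"uv":15,"xg":91},4,[0,66,16,20,14]],"ylu":{"cei":{"gk":77,"rxr":67,"u":97},"h":[7,59,15,17],"n":{"aj":25,"n":8,"vbw":65},"z":71}}
After op 3 (add /r/4/5 4): {"dk":{"lm":{"lr":3,"ti":20},"oh":[14,85]},"r":[[81,21],[93,99,11],{"h":51,"uv":15,"xg":91},4,[0,66,16,20,14,4]],"ylu":{"cei":{"gk":77,"rxr":67,"u":97},"h":[7,59,15,17],"n":{"aj":25,"n":8,"vbw":65},"z":71}}
After op 4 (remove /ylu/n): {"dk":{"lm":{"lr":3,"ti":20},"oh":[14,85]},"r":[[81,21],[93,99,11],{"h":51,"uv":15,"xg":91},4,[0,66,16,20,14,4]],"ylu":{"cei":{"gk":77,"rxr":67,"u":97},"h":[7,59,15,17],"z":71}}
After op 5 (replace /ylu/h 49): {"dk":{"lm":{"lr":3,"ti":20},"oh":[14,85]},"r":[[81,21],[93,99,11],{"h":51,"uv":15,"xg":91},4,[0,66,16,20,14,4]],"ylu":{"cei":{"gk":77,"rxr":67,"u":97},"h":49,"z":71}}
After op 6 (add /r/5 45): {"dk":{"lm":{"lr":3,"ti":20},"oh":[14,85]},"r":[[81,21],[93,99,11],{"h":51,"uv":15,"xg":91},4,[0,66,16,20,14,4],45],"ylu":{"cei":{"gk":77,"rxr":67,"u":97},"h":49,"z":71}}
After op 7 (add /dk/oh/1 48): {"dk":{"lm":{"lr":3,"ti":20},"oh":[14,48,85]},"r":[[81,21],[93,99,11],{"h":51,"uv":15,"xg":91},4,[0,66,16,20,14,4],45],"ylu":{"cei":{"gk":77,"rxr":67,"u":97},"h":49,"z":71}}
After op 8 (replace /r/0/1 21): {"dk":{"lm":{"lr":3,"ti":20},"oh":[14,48,85]},"r":[[81,21],[93,99,11],{"h":51,"uv":15,"xg":91},4,[0,66,16,20,14,4],45],"ylu":{"cei":{"gk":77,"rxr":67,"u":97},"h":49,"z":71}}
After op 9 (remove /dk): {"r":[[81,21],[93,99,11],{"h":51,"uv":15,"xg":91},4,[0,66,16,20,14,4],45],"ylu":{"cei":{"gk":77,"rxr":67,"u":97},"h":49,"z":71}}
After op 10 (replace /ylu/h 29): {"r":[[81,21],[93,99,11],{"h":51,"uv":15,"xg":91},4,[0,66,16,20,14,4],45],"ylu":{"cei":{"gk":77,"rxr":67,"u":97},"h":29,"z":71}}
Size at path /r/4: 6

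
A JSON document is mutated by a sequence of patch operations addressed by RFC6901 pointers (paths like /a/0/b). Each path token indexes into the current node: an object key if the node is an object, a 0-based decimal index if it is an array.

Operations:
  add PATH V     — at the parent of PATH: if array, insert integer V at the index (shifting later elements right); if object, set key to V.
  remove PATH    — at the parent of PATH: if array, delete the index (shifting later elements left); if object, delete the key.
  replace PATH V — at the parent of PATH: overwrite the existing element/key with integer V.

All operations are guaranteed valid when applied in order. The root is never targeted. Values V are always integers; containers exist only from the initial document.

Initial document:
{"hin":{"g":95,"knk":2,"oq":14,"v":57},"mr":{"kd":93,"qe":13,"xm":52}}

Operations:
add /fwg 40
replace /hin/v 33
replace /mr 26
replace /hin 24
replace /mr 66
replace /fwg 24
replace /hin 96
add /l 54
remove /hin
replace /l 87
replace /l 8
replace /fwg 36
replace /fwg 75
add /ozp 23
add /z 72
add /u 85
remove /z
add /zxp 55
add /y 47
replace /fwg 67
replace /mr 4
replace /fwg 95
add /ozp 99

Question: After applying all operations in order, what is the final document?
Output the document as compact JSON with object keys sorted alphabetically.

Answer: {"fwg":95,"l":8,"mr":4,"ozp":99,"u":85,"y":47,"zxp":55}

Derivation:
After op 1 (add /fwg 40): {"fwg":40,"hin":{"g":95,"knk":2,"oq":14,"v":57},"mr":{"kd":93,"qe":13,"xm":52}}
After op 2 (replace /hin/v 33): {"fwg":40,"hin":{"g":95,"knk":2,"oq":14,"v":33},"mr":{"kd":93,"qe":13,"xm":52}}
After op 3 (replace /mr 26): {"fwg":40,"hin":{"g":95,"knk":2,"oq":14,"v":33},"mr":26}
After op 4 (replace /hin 24): {"fwg":40,"hin":24,"mr":26}
After op 5 (replace /mr 66): {"fwg":40,"hin":24,"mr":66}
After op 6 (replace /fwg 24): {"fwg":24,"hin":24,"mr":66}
After op 7 (replace /hin 96): {"fwg":24,"hin":96,"mr":66}
After op 8 (add /l 54): {"fwg":24,"hin":96,"l":54,"mr":66}
After op 9 (remove /hin): {"fwg":24,"l":54,"mr":66}
After op 10 (replace /l 87): {"fwg":24,"l":87,"mr":66}
After op 11 (replace /l 8): {"fwg":24,"l":8,"mr":66}
After op 12 (replace /fwg 36): {"fwg":36,"l":8,"mr":66}
After op 13 (replace /fwg 75): {"fwg":75,"l":8,"mr":66}
After op 14 (add /ozp 23): {"fwg":75,"l":8,"mr":66,"ozp":23}
After op 15 (add /z 72): {"fwg":75,"l":8,"mr":66,"ozp":23,"z":72}
After op 16 (add /u 85): {"fwg":75,"l":8,"mr":66,"ozp":23,"u":85,"z":72}
After op 17 (remove /z): {"fwg":75,"l":8,"mr":66,"ozp":23,"u":85}
After op 18 (add /zxp 55): {"fwg":75,"l":8,"mr":66,"ozp":23,"u":85,"zxp":55}
After op 19 (add /y 47): {"fwg":75,"l":8,"mr":66,"ozp":23,"u":85,"y":47,"zxp":55}
After op 20 (replace /fwg 67): {"fwg":67,"l":8,"mr":66,"ozp":23,"u":85,"y":47,"zxp":55}
After op 21 (replace /mr 4): {"fwg":67,"l":8,"mr":4,"ozp":23,"u":85,"y":47,"zxp":55}
After op 22 (replace /fwg 95): {"fwg":95,"l":8,"mr":4,"ozp":23,"u":85,"y":47,"zxp":55}
After op 23 (add /ozp 99): {"fwg":95,"l":8,"mr":4,"ozp":99,"u":85,"y":47,"zxp":55}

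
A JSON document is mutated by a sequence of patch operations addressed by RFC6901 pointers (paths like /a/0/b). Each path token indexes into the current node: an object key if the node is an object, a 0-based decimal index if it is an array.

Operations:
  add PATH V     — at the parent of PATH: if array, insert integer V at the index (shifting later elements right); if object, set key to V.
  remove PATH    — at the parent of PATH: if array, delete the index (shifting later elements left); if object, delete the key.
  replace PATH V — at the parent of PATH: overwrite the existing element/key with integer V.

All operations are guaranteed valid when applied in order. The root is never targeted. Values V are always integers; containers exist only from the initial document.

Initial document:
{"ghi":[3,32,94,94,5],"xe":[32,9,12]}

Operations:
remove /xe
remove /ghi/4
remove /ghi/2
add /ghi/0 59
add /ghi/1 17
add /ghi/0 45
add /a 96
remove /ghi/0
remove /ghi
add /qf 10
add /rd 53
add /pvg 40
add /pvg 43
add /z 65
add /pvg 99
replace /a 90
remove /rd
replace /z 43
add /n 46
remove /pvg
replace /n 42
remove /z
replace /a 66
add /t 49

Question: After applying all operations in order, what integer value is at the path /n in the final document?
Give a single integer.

Answer: 42

Derivation:
After op 1 (remove /xe): {"ghi":[3,32,94,94,5]}
After op 2 (remove /ghi/4): {"ghi":[3,32,94,94]}
After op 3 (remove /ghi/2): {"ghi":[3,32,94]}
After op 4 (add /ghi/0 59): {"ghi":[59,3,32,94]}
After op 5 (add /ghi/1 17): {"ghi":[59,17,3,32,94]}
After op 6 (add /ghi/0 45): {"ghi":[45,59,17,3,32,94]}
After op 7 (add /a 96): {"a":96,"ghi":[45,59,17,3,32,94]}
After op 8 (remove /ghi/0): {"a":96,"ghi":[59,17,3,32,94]}
After op 9 (remove /ghi): {"a":96}
After op 10 (add /qf 10): {"a":96,"qf":10}
After op 11 (add /rd 53): {"a":96,"qf":10,"rd":53}
After op 12 (add /pvg 40): {"a":96,"pvg":40,"qf":10,"rd":53}
After op 13 (add /pvg 43): {"a":96,"pvg":43,"qf":10,"rd":53}
After op 14 (add /z 65): {"a":96,"pvg":43,"qf":10,"rd":53,"z":65}
After op 15 (add /pvg 99): {"a":96,"pvg":99,"qf":10,"rd":53,"z":65}
After op 16 (replace /a 90): {"a":90,"pvg":99,"qf":10,"rd":53,"z":65}
After op 17 (remove /rd): {"a":90,"pvg":99,"qf":10,"z":65}
After op 18 (replace /z 43): {"a":90,"pvg":99,"qf":10,"z":43}
After op 19 (add /n 46): {"a":90,"n":46,"pvg":99,"qf":10,"z":43}
After op 20 (remove /pvg): {"a":90,"n":46,"qf":10,"z":43}
After op 21 (replace /n 42): {"a":90,"n":42,"qf":10,"z":43}
After op 22 (remove /z): {"a":90,"n":42,"qf":10}
After op 23 (replace /a 66): {"a":66,"n":42,"qf":10}
After op 24 (add /t 49): {"a":66,"n":42,"qf":10,"t":49}
Value at /n: 42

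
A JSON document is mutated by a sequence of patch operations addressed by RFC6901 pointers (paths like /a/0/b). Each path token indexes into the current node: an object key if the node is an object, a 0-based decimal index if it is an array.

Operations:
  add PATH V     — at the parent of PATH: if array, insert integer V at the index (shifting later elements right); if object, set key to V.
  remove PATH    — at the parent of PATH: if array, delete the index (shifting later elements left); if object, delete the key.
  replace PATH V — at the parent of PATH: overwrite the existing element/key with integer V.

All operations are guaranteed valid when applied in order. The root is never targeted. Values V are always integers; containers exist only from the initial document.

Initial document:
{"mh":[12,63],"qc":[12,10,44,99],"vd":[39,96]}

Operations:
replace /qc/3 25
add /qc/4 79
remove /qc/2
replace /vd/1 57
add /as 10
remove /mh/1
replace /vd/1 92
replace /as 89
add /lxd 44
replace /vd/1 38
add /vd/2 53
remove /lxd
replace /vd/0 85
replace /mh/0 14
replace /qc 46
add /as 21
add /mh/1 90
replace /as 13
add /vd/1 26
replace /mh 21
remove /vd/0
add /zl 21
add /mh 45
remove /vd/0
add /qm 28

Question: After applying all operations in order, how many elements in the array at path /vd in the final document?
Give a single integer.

Answer: 2

Derivation:
After op 1 (replace /qc/3 25): {"mh":[12,63],"qc":[12,10,44,25],"vd":[39,96]}
After op 2 (add /qc/4 79): {"mh":[12,63],"qc":[12,10,44,25,79],"vd":[39,96]}
After op 3 (remove /qc/2): {"mh":[12,63],"qc":[12,10,25,79],"vd":[39,96]}
After op 4 (replace /vd/1 57): {"mh":[12,63],"qc":[12,10,25,79],"vd":[39,57]}
After op 5 (add /as 10): {"as":10,"mh":[12,63],"qc":[12,10,25,79],"vd":[39,57]}
After op 6 (remove /mh/1): {"as":10,"mh":[12],"qc":[12,10,25,79],"vd":[39,57]}
After op 7 (replace /vd/1 92): {"as":10,"mh":[12],"qc":[12,10,25,79],"vd":[39,92]}
After op 8 (replace /as 89): {"as":89,"mh":[12],"qc":[12,10,25,79],"vd":[39,92]}
After op 9 (add /lxd 44): {"as":89,"lxd":44,"mh":[12],"qc":[12,10,25,79],"vd":[39,92]}
After op 10 (replace /vd/1 38): {"as":89,"lxd":44,"mh":[12],"qc":[12,10,25,79],"vd":[39,38]}
After op 11 (add /vd/2 53): {"as":89,"lxd":44,"mh":[12],"qc":[12,10,25,79],"vd":[39,38,53]}
After op 12 (remove /lxd): {"as":89,"mh":[12],"qc":[12,10,25,79],"vd":[39,38,53]}
After op 13 (replace /vd/0 85): {"as":89,"mh":[12],"qc":[12,10,25,79],"vd":[85,38,53]}
After op 14 (replace /mh/0 14): {"as":89,"mh":[14],"qc":[12,10,25,79],"vd":[85,38,53]}
After op 15 (replace /qc 46): {"as":89,"mh":[14],"qc":46,"vd":[85,38,53]}
After op 16 (add /as 21): {"as":21,"mh":[14],"qc":46,"vd":[85,38,53]}
After op 17 (add /mh/1 90): {"as":21,"mh":[14,90],"qc":46,"vd":[85,38,53]}
After op 18 (replace /as 13): {"as":13,"mh":[14,90],"qc":46,"vd":[85,38,53]}
After op 19 (add /vd/1 26): {"as":13,"mh":[14,90],"qc":46,"vd":[85,26,38,53]}
After op 20 (replace /mh 21): {"as":13,"mh":21,"qc":46,"vd":[85,26,38,53]}
After op 21 (remove /vd/0): {"as":13,"mh":21,"qc":46,"vd":[26,38,53]}
After op 22 (add /zl 21): {"as":13,"mh":21,"qc":46,"vd":[26,38,53],"zl":21}
After op 23 (add /mh 45): {"as":13,"mh":45,"qc":46,"vd":[26,38,53],"zl":21}
After op 24 (remove /vd/0): {"as":13,"mh":45,"qc":46,"vd":[38,53],"zl":21}
After op 25 (add /qm 28): {"as":13,"mh":45,"qc":46,"qm":28,"vd":[38,53],"zl":21}
Size at path /vd: 2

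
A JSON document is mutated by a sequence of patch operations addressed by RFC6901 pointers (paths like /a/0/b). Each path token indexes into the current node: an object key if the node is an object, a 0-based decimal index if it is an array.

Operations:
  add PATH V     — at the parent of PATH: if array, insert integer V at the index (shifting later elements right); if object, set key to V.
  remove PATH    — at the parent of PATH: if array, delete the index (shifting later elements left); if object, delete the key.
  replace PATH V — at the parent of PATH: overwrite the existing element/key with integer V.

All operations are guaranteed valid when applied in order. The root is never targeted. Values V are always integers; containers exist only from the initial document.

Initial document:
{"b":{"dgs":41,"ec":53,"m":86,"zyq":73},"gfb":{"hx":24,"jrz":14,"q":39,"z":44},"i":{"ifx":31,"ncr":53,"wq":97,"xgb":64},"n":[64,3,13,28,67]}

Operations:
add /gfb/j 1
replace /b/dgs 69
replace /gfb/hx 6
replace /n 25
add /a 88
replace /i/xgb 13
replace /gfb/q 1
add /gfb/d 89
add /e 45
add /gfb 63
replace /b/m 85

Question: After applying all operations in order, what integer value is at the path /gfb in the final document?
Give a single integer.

Answer: 63

Derivation:
After op 1 (add /gfb/j 1): {"b":{"dgs":41,"ec":53,"m":86,"zyq":73},"gfb":{"hx":24,"j":1,"jrz":14,"q":39,"z":44},"i":{"ifx":31,"ncr":53,"wq":97,"xgb":64},"n":[64,3,13,28,67]}
After op 2 (replace /b/dgs 69): {"b":{"dgs":69,"ec":53,"m":86,"zyq":73},"gfb":{"hx":24,"j":1,"jrz":14,"q":39,"z":44},"i":{"ifx":31,"ncr":53,"wq":97,"xgb":64},"n":[64,3,13,28,67]}
After op 3 (replace /gfb/hx 6): {"b":{"dgs":69,"ec":53,"m":86,"zyq":73},"gfb":{"hx":6,"j":1,"jrz":14,"q":39,"z":44},"i":{"ifx":31,"ncr":53,"wq":97,"xgb":64},"n":[64,3,13,28,67]}
After op 4 (replace /n 25): {"b":{"dgs":69,"ec":53,"m":86,"zyq":73},"gfb":{"hx":6,"j":1,"jrz":14,"q":39,"z":44},"i":{"ifx":31,"ncr":53,"wq":97,"xgb":64},"n":25}
After op 5 (add /a 88): {"a":88,"b":{"dgs":69,"ec":53,"m":86,"zyq":73},"gfb":{"hx":6,"j":1,"jrz":14,"q":39,"z":44},"i":{"ifx":31,"ncr":53,"wq":97,"xgb":64},"n":25}
After op 6 (replace /i/xgb 13): {"a":88,"b":{"dgs":69,"ec":53,"m":86,"zyq":73},"gfb":{"hx":6,"j":1,"jrz":14,"q":39,"z":44},"i":{"ifx":31,"ncr":53,"wq":97,"xgb":13},"n":25}
After op 7 (replace /gfb/q 1): {"a":88,"b":{"dgs":69,"ec":53,"m":86,"zyq":73},"gfb":{"hx":6,"j":1,"jrz":14,"q":1,"z":44},"i":{"ifx":31,"ncr":53,"wq":97,"xgb":13},"n":25}
After op 8 (add /gfb/d 89): {"a":88,"b":{"dgs":69,"ec":53,"m":86,"zyq":73},"gfb":{"d":89,"hx":6,"j":1,"jrz":14,"q":1,"z":44},"i":{"ifx":31,"ncr":53,"wq":97,"xgb":13},"n":25}
After op 9 (add /e 45): {"a":88,"b":{"dgs":69,"ec":53,"m":86,"zyq":73},"e":45,"gfb":{"d":89,"hx":6,"j":1,"jrz":14,"q":1,"z":44},"i":{"ifx":31,"ncr":53,"wq":97,"xgb":13},"n":25}
After op 10 (add /gfb 63): {"a":88,"b":{"dgs":69,"ec":53,"m":86,"zyq":73},"e":45,"gfb":63,"i":{"ifx":31,"ncr":53,"wq":97,"xgb":13},"n":25}
After op 11 (replace /b/m 85): {"a":88,"b":{"dgs":69,"ec":53,"m":85,"zyq":73},"e":45,"gfb":63,"i":{"ifx":31,"ncr":53,"wq":97,"xgb":13},"n":25}
Value at /gfb: 63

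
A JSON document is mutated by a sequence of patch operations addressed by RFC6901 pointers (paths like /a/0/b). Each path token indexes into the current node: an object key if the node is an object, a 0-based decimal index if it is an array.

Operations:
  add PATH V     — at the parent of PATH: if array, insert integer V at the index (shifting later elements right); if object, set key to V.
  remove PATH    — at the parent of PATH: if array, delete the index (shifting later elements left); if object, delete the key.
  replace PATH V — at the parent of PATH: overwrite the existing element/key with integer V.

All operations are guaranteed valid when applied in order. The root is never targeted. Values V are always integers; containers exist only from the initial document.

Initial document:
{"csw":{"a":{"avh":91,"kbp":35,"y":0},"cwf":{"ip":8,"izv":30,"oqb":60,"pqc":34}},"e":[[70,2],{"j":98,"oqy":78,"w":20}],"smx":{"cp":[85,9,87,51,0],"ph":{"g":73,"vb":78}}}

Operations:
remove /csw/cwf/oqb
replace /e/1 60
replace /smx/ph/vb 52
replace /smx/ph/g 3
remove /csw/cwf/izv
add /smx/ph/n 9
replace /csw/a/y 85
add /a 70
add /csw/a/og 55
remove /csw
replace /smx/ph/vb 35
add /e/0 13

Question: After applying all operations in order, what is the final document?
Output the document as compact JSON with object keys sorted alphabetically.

Answer: {"a":70,"e":[13,[70,2],60],"smx":{"cp":[85,9,87,51,0],"ph":{"g":3,"n":9,"vb":35}}}

Derivation:
After op 1 (remove /csw/cwf/oqb): {"csw":{"a":{"avh":91,"kbp":35,"y":0},"cwf":{"ip":8,"izv":30,"pqc":34}},"e":[[70,2],{"j":98,"oqy":78,"w":20}],"smx":{"cp":[85,9,87,51,0],"ph":{"g":73,"vb":78}}}
After op 2 (replace /e/1 60): {"csw":{"a":{"avh":91,"kbp":35,"y":0},"cwf":{"ip":8,"izv":30,"pqc":34}},"e":[[70,2],60],"smx":{"cp":[85,9,87,51,0],"ph":{"g":73,"vb":78}}}
After op 3 (replace /smx/ph/vb 52): {"csw":{"a":{"avh":91,"kbp":35,"y":0},"cwf":{"ip":8,"izv":30,"pqc":34}},"e":[[70,2],60],"smx":{"cp":[85,9,87,51,0],"ph":{"g":73,"vb":52}}}
After op 4 (replace /smx/ph/g 3): {"csw":{"a":{"avh":91,"kbp":35,"y":0},"cwf":{"ip":8,"izv":30,"pqc":34}},"e":[[70,2],60],"smx":{"cp":[85,9,87,51,0],"ph":{"g":3,"vb":52}}}
After op 5 (remove /csw/cwf/izv): {"csw":{"a":{"avh":91,"kbp":35,"y":0},"cwf":{"ip":8,"pqc":34}},"e":[[70,2],60],"smx":{"cp":[85,9,87,51,0],"ph":{"g":3,"vb":52}}}
After op 6 (add /smx/ph/n 9): {"csw":{"a":{"avh":91,"kbp":35,"y":0},"cwf":{"ip":8,"pqc":34}},"e":[[70,2],60],"smx":{"cp":[85,9,87,51,0],"ph":{"g":3,"n":9,"vb":52}}}
After op 7 (replace /csw/a/y 85): {"csw":{"a":{"avh":91,"kbp":35,"y":85},"cwf":{"ip":8,"pqc":34}},"e":[[70,2],60],"smx":{"cp":[85,9,87,51,0],"ph":{"g":3,"n":9,"vb":52}}}
After op 8 (add /a 70): {"a":70,"csw":{"a":{"avh":91,"kbp":35,"y":85},"cwf":{"ip":8,"pqc":34}},"e":[[70,2],60],"smx":{"cp":[85,9,87,51,0],"ph":{"g":3,"n":9,"vb":52}}}
After op 9 (add /csw/a/og 55): {"a":70,"csw":{"a":{"avh":91,"kbp":35,"og":55,"y":85},"cwf":{"ip":8,"pqc":34}},"e":[[70,2],60],"smx":{"cp":[85,9,87,51,0],"ph":{"g":3,"n":9,"vb":52}}}
After op 10 (remove /csw): {"a":70,"e":[[70,2],60],"smx":{"cp":[85,9,87,51,0],"ph":{"g":3,"n":9,"vb":52}}}
After op 11 (replace /smx/ph/vb 35): {"a":70,"e":[[70,2],60],"smx":{"cp":[85,9,87,51,0],"ph":{"g":3,"n":9,"vb":35}}}
After op 12 (add /e/0 13): {"a":70,"e":[13,[70,2],60],"smx":{"cp":[85,9,87,51,0],"ph":{"g":3,"n":9,"vb":35}}}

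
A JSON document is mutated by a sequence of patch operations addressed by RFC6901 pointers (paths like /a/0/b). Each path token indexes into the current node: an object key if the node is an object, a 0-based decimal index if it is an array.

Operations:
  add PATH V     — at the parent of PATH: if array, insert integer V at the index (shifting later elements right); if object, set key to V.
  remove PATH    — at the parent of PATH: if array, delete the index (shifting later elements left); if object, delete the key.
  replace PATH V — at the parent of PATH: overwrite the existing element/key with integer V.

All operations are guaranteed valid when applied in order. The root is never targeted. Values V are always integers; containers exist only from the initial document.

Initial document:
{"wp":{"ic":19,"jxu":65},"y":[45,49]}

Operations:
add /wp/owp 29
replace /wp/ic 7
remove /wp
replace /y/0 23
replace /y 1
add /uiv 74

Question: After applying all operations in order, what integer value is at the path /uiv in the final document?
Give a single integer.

Answer: 74

Derivation:
After op 1 (add /wp/owp 29): {"wp":{"ic":19,"jxu":65,"owp":29},"y":[45,49]}
After op 2 (replace /wp/ic 7): {"wp":{"ic":7,"jxu":65,"owp":29},"y":[45,49]}
After op 3 (remove /wp): {"y":[45,49]}
After op 4 (replace /y/0 23): {"y":[23,49]}
After op 5 (replace /y 1): {"y":1}
After op 6 (add /uiv 74): {"uiv":74,"y":1}
Value at /uiv: 74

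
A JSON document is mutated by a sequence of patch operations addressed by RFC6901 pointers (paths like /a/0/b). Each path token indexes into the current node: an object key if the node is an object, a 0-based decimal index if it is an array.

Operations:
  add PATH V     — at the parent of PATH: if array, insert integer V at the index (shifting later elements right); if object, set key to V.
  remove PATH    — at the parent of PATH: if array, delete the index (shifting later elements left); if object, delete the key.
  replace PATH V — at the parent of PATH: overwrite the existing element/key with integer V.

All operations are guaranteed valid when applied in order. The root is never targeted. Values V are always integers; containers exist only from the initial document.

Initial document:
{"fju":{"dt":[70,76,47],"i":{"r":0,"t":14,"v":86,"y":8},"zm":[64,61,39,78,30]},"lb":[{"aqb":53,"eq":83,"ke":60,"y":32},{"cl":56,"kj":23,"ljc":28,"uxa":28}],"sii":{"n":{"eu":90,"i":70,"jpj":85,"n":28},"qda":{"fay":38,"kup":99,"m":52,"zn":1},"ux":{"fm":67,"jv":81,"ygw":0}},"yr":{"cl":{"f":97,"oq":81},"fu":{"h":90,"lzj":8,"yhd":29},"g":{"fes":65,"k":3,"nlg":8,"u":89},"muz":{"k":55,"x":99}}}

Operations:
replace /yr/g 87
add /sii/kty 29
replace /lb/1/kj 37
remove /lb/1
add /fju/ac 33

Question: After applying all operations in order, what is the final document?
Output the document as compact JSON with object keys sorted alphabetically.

After op 1 (replace /yr/g 87): {"fju":{"dt":[70,76,47],"i":{"r":0,"t":14,"v":86,"y":8},"zm":[64,61,39,78,30]},"lb":[{"aqb":53,"eq":83,"ke":60,"y":32},{"cl":56,"kj":23,"ljc":28,"uxa":28}],"sii":{"n":{"eu":90,"i":70,"jpj":85,"n":28},"qda":{"fay":38,"kup":99,"m":52,"zn":1},"ux":{"fm":67,"jv":81,"ygw":0}},"yr":{"cl":{"f":97,"oq":81},"fu":{"h":90,"lzj":8,"yhd":29},"g":87,"muz":{"k":55,"x":99}}}
After op 2 (add /sii/kty 29): {"fju":{"dt":[70,76,47],"i":{"r":0,"t":14,"v":86,"y":8},"zm":[64,61,39,78,30]},"lb":[{"aqb":53,"eq":83,"ke":60,"y":32},{"cl":56,"kj":23,"ljc":28,"uxa":28}],"sii":{"kty":29,"n":{"eu":90,"i":70,"jpj":85,"n":28},"qda":{"fay":38,"kup":99,"m":52,"zn":1},"ux":{"fm":67,"jv":81,"ygw":0}},"yr":{"cl":{"f":97,"oq":81},"fu":{"h":90,"lzj":8,"yhd":29},"g":87,"muz":{"k":55,"x":99}}}
After op 3 (replace /lb/1/kj 37): {"fju":{"dt":[70,76,47],"i":{"r":0,"t":14,"v":86,"y":8},"zm":[64,61,39,78,30]},"lb":[{"aqb":53,"eq":83,"ke":60,"y":32},{"cl":56,"kj":37,"ljc":28,"uxa":28}],"sii":{"kty":29,"n":{"eu":90,"i":70,"jpj":85,"n":28},"qda":{"fay":38,"kup":99,"m":52,"zn":1},"ux":{"fm":67,"jv":81,"ygw":0}},"yr":{"cl":{"f":97,"oq":81},"fu":{"h":90,"lzj":8,"yhd":29},"g":87,"muz":{"k":55,"x":99}}}
After op 4 (remove /lb/1): {"fju":{"dt":[70,76,47],"i":{"r":0,"t":14,"v":86,"y":8},"zm":[64,61,39,78,30]},"lb":[{"aqb":53,"eq":83,"ke":60,"y":32}],"sii":{"kty":29,"n":{"eu":90,"i":70,"jpj":85,"n":28},"qda":{"fay":38,"kup":99,"m":52,"zn":1},"ux":{"fm":67,"jv":81,"ygw":0}},"yr":{"cl":{"f":97,"oq":81},"fu":{"h":90,"lzj":8,"yhd":29},"g":87,"muz":{"k":55,"x":99}}}
After op 5 (add /fju/ac 33): {"fju":{"ac":33,"dt":[70,76,47],"i":{"r":0,"t":14,"v":86,"y":8},"zm":[64,61,39,78,30]},"lb":[{"aqb":53,"eq":83,"ke":60,"y":32}],"sii":{"kty":29,"n":{"eu":90,"i":70,"jpj":85,"n":28},"qda":{"fay":38,"kup":99,"m":52,"zn":1},"ux":{"fm":67,"jv":81,"ygw":0}},"yr":{"cl":{"f":97,"oq":81},"fu":{"h":90,"lzj":8,"yhd":29},"g":87,"muz":{"k":55,"x":99}}}

Answer: {"fju":{"ac":33,"dt":[70,76,47],"i":{"r":0,"t":14,"v":86,"y":8},"zm":[64,61,39,78,30]},"lb":[{"aqb":53,"eq":83,"ke":60,"y":32}],"sii":{"kty":29,"n":{"eu":90,"i":70,"jpj":85,"n":28},"qda":{"fay":38,"kup":99,"m":52,"zn":1},"ux":{"fm":67,"jv":81,"ygw":0}},"yr":{"cl":{"f":97,"oq":81},"fu":{"h":90,"lzj":8,"yhd":29},"g":87,"muz":{"k":55,"x":99}}}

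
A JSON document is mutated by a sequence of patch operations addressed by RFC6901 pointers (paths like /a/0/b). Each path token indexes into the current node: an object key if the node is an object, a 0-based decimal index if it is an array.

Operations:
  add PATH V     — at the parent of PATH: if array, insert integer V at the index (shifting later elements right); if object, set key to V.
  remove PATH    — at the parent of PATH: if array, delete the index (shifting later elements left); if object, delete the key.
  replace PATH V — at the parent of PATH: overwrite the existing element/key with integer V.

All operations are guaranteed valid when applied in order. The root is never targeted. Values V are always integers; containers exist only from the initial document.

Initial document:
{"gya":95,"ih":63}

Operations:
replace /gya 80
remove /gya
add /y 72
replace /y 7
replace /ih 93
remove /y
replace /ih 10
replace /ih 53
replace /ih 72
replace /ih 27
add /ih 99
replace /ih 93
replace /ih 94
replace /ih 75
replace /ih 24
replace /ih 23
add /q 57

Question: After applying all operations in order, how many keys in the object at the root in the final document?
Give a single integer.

After op 1 (replace /gya 80): {"gya":80,"ih":63}
After op 2 (remove /gya): {"ih":63}
After op 3 (add /y 72): {"ih":63,"y":72}
After op 4 (replace /y 7): {"ih":63,"y":7}
After op 5 (replace /ih 93): {"ih":93,"y":7}
After op 6 (remove /y): {"ih":93}
After op 7 (replace /ih 10): {"ih":10}
After op 8 (replace /ih 53): {"ih":53}
After op 9 (replace /ih 72): {"ih":72}
After op 10 (replace /ih 27): {"ih":27}
After op 11 (add /ih 99): {"ih":99}
After op 12 (replace /ih 93): {"ih":93}
After op 13 (replace /ih 94): {"ih":94}
After op 14 (replace /ih 75): {"ih":75}
After op 15 (replace /ih 24): {"ih":24}
After op 16 (replace /ih 23): {"ih":23}
After op 17 (add /q 57): {"ih":23,"q":57}
Size at the root: 2

Answer: 2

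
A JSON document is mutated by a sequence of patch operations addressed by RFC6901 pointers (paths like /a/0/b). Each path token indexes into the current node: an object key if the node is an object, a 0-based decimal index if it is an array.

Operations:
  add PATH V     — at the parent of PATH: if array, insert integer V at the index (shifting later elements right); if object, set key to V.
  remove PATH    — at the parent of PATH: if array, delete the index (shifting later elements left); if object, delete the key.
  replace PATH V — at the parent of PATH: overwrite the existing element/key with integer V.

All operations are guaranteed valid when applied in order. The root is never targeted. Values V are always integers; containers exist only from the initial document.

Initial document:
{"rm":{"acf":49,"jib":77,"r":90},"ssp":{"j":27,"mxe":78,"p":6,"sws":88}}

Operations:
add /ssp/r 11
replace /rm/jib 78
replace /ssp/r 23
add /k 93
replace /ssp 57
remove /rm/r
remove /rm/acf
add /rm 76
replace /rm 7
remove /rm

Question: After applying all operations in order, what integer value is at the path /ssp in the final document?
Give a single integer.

After op 1 (add /ssp/r 11): {"rm":{"acf":49,"jib":77,"r":90},"ssp":{"j":27,"mxe":78,"p":6,"r":11,"sws":88}}
After op 2 (replace /rm/jib 78): {"rm":{"acf":49,"jib":78,"r":90},"ssp":{"j":27,"mxe":78,"p":6,"r":11,"sws":88}}
After op 3 (replace /ssp/r 23): {"rm":{"acf":49,"jib":78,"r":90},"ssp":{"j":27,"mxe":78,"p":6,"r":23,"sws":88}}
After op 4 (add /k 93): {"k":93,"rm":{"acf":49,"jib":78,"r":90},"ssp":{"j":27,"mxe":78,"p":6,"r":23,"sws":88}}
After op 5 (replace /ssp 57): {"k":93,"rm":{"acf":49,"jib":78,"r":90},"ssp":57}
After op 6 (remove /rm/r): {"k":93,"rm":{"acf":49,"jib":78},"ssp":57}
After op 7 (remove /rm/acf): {"k":93,"rm":{"jib":78},"ssp":57}
After op 8 (add /rm 76): {"k":93,"rm":76,"ssp":57}
After op 9 (replace /rm 7): {"k":93,"rm":7,"ssp":57}
After op 10 (remove /rm): {"k":93,"ssp":57}
Value at /ssp: 57

Answer: 57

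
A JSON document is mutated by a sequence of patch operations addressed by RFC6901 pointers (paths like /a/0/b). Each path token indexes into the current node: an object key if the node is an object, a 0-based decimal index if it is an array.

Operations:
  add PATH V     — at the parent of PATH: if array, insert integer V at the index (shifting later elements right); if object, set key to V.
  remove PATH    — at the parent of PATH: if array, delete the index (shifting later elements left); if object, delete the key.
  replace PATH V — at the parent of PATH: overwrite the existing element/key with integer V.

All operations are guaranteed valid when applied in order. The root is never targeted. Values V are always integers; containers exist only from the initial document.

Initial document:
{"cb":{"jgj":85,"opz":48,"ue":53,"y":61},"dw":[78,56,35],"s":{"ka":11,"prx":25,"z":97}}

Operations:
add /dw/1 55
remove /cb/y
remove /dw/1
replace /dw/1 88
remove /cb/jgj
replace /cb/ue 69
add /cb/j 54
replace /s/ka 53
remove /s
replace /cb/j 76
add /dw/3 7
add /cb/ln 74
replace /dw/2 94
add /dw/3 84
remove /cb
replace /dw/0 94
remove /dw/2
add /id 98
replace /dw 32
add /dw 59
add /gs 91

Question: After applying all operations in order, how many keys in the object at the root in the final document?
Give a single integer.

After op 1 (add /dw/1 55): {"cb":{"jgj":85,"opz":48,"ue":53,"y":61},"dw":[78,55,56,35],"s":{"ka":11,"prx":25,"z":97}}
After op 2 (remove /cb/y): {"cb":{"jgj":85,"opz":48,"ue":53},"dw":[78,55,56,35],"s":{"ka":11,"prx":25,"z":97}}
After op 3 (remove /dw/1): {"cb":{"jgj":85,"opz":48,"ue":53},"dw":[78,56,35],"s":{"ka":11,"prx":25,"z":97}}
After op 4 (replace /dw/1 88): {"cb":{"jgj":85,"opz":48,"ue":53},"dw":[78,88,35],"s":{"ka":11,"prx":25,"z":97}}
After op 5 (remove /cb/jgj): {"cb":{"opz":48,"ue":53},"dw":[78,88,35],"s":{"ka":11,"prx":25,"z":97}}
After op 6 (replace /cb/ue 69): {"cb":{"opz":48,"ue":69},"dw":[78,88,35],"s":{"ka":11,"prx":25,"z":97}}
After op 7 (add /cb/j 54): {"cb":{"j":54,"opz":48,"ue":69},"dw":[78,88,35],"s":{"ka":11,"prx":25,"z":97}}
After op 8 (replace /s/ka 53): {"cb":{"j":54,"opz":48,"ue":69},"dw":[78,88,35],"s":{"ka":53,"prx":25,"z":97}}
After op 9 (remove /s): {"cb":{"j":54,"opz":48,"ue":69},"dw":[78,88,35]}
After op 10 (replace /cb/j 76): {"cb":{"j":76,"opz":48,"ue":69},"dw":[78,88,35]}
After op 11 (add /dw/3 7): {"cb":{"j":76,"opz":48,"ue":69},"dw":[78,88,35,7]}
After op 12 (add /cb/ln 74): {"cb":{"j":76,"ln":74,"opz":48,"ue":69},"dw":[78,88,35,7]}
After op 13 (replace /dw/2 94): {"cb":{"j":76,"ln":74,"opz":48,"ue":69},"dw":[78,88,94,7]}
After op 14 (add /dw/3 84): {"cb":{"j":76,"ln":74,"opz":48,"ue":69},"dw":[78,88,94,84,7]}
After op 15 (remove /cb): {"dw":[78,88,94,84,7]}
After op 16 (replace /dw/0 94): {"dw":[94,88,94,84,7]}
After op 17 (remove /dw/2): {"dw":[94,88,84,7]}
After op 18 (add /id 98): {"dw":[94,88,84,7],"id":98}
After op 19 (replace /dw 32): {"dw":32,"id":98}
After op 20 (add /dw 59): {"dw":59,"id":98}
After op 21 (add /gs 91): {"dw":59,"gs":91,"id":98}
Size at the root: 3

Answer: 3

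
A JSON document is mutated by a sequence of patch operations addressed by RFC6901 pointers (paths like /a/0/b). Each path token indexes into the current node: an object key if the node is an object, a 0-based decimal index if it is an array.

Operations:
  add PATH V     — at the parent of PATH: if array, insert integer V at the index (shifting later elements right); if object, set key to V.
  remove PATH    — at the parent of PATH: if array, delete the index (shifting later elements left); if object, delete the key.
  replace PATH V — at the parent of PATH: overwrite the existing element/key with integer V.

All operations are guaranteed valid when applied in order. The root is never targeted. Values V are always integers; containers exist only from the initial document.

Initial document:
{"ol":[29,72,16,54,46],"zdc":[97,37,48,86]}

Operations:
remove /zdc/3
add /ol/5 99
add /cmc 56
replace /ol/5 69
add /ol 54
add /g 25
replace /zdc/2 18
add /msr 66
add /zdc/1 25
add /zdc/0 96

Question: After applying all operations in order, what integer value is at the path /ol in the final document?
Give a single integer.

After op 1 (remove /zdc/3): {"ol":[29,72,16,54,46],"zdc":[97,37,48]}
After op 2 (add /ol/5 99): {"ol":[29,72,16,54,46,99],"zdc":[97,37,48]}
After op 3 (add /cmc 56): {"cmc":56,"ol":[29,72,16,54,46,99],"zdc":[97,37,48]}
After op 4 (replace /ol/5 69): {"cmc":56,"ol":[29,72,16,54,46,69],"zdc":[97,37,48]}
After op 5 (add /ol 54): {"cmc":56,"ol":54,"zdc":[97,37,48]}
After op 6 (add /g 25): {"cmc":56,"g":25,"ol":54,"zdc":[97,37,48]}
After op 7 (replace /zdc/2 18): {"cmc":56,"g":25,"ol":54,"zdc":[97,37,18]}
After op 8 (add /msr 66): {"cmc":56,"g":25,"msr":66,"ol":54,"zdc":[97,37,18]}
After op 9 (add /zdc/1 25): {"cmc":56,"g":25,"msr":66,"ol":54,"zdc":[97,25,37,18]}
After op 10 (add /zdc/0 96): {"cmc":56,"g":25,"msr":66,"ol":54,"zdc":[96,97,25,37,18]}
Value at /ol: 54

Answer: 54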